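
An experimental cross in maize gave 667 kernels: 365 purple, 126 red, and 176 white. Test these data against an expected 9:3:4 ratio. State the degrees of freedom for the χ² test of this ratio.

A goodness-of-fit test with 3 phenotype classes has df = 3 − 1 = 2.

2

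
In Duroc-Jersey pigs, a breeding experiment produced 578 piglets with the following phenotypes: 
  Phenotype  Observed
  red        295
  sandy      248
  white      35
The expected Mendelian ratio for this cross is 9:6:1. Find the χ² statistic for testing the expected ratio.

7.332

Total ratio parts = 16. Expected numbers out of 578:
  red: 578 × 9/16 = 325.125
  sandy: 578 × 6/16 = 216.75
  white: 578 × 1/16 = 36.125
χ² = Σ (O − E)² / E
  red: (295 − 325.125)² / 325.125 = 2.7913
  sandy: (248 − 216.75)² / 216.75 = 4.5055
  white: (35 − 36.125)² / 36.125 = 0.0350
χ² = 2.7913 + 4.5055 + 0.0350 = 7.3318 ≈ 7.332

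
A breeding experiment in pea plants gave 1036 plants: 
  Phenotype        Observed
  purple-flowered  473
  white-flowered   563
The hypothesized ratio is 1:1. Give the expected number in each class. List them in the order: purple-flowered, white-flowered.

The 1:1 ratio has 2 parts, so with N = 1036 the expected counts are:
  purple-flowered: 1036 × 1/2 = 518
  white-flowered: 1036 × 1/2 = 518

518, 518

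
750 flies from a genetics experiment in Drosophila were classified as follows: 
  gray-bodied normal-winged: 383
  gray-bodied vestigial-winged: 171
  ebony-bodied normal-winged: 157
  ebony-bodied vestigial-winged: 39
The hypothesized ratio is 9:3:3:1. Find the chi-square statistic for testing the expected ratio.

13.373

The 9:3:3:1 ratio has 16 parts, so with N = 750 the expected counts are:
  gray-bodied normal-winged: 750 × 9/16 = 421.875
  gray-bodied vestigial-winged: 750 × 3/16 = 140.625
  ebony-bodied normal-winged: 750 × 3/16 = 140.625
  ebony-bodied vestigial-winged: 750 × 1/16 = 46.875
χ² = Σ (O − E)² / E
  gray-bodied normal-winged: (383 − 421.875)² / 421.875 = 3.5823
  gray-bodied vestigial-winged: (171 − 140.625)² / 140.625 = 6.5610
  ebony-bodied normal-winged: (157 − 140.625)² / 140.625 = 1.9068
  ebony-bodied vestigial-winged: (39 − 46.875)² / 46.875 = 1.3230
χ² = 3.5823 + 6.5610 + 1.9068 + 1.3230 = 13.3731 ≈ 13.373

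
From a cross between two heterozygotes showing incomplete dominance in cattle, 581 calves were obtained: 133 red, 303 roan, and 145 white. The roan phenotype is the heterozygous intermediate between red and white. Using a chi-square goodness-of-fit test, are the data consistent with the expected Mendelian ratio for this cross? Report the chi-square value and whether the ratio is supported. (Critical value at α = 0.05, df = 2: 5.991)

1.571; consistent

With incomplete dominance, a heterozygote × heterozygote cross gives a 1:2:1 phenotypic ratio.
Expected counts for N = 581 under a 1:2:1 ratio (total parts = 4):
  red: 581 × 1/4 = 145.25
  roan: 581 × 2/4 = 290.5
  white: 581 × 1/4 = 145.25
χ² = Σ (O − E)² / E
  red: (133 − 145.25)² / 145.25 = 1.0331
  roan: (303 − 290.5)² / 290.5 = 0.5379
  white: (145 − 145.25)² / 145.25 = 0.0004
χ² = 1.0331 + 0.5379 + 0.0004 = 1.5714 ≈ 1.571
Degrees of freedom = 3 − 1 = 2; critical value at α = 0.05 is 5.991.
Since 1.571 < 5.991, we fail to reject the null hypothesis — the data are consistent with the 1:2:1 ratio.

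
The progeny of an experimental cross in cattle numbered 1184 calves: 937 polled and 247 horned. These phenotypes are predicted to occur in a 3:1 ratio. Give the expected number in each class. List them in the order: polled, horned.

888, 296

Total ratio parts = 4. Expected numbers out of 1184:
  polled: 1184 × 3/4 = 888
  horned: 1184 × 1/4 = 296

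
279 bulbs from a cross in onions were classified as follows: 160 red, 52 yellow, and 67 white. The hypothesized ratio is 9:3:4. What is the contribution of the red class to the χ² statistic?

0.060

Total ratio parts = 16. Expected numbers out of 279:
  red: 279 × 9/16 = 156.9375
  yellow: 279 × 3/16 = 52.3125
  white: 279 × 4/16 = 69.75
Contribution of red: (160 − 156.9375)² / 156.9375 = 0.0598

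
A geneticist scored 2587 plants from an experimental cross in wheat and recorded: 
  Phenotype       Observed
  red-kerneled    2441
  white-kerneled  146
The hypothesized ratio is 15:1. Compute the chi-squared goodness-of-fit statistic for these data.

The 15:1 ratio has 16 parts, so with N = 2587 the expected counts are:
  red-kerneled: 2587 × 15/16 = 2425.3125
  white-kerneled: 2587 × 1/16 = 161.6875
χ² = Σ (O − E)² / E
  red-kerneled: (2441 − 2425.3125)² / 2425.3125 = 0.1015
  white-kerneled: (146 − 161.6875)² / 161.6875 = 1.5221
χ² = 0.1015 + 1.5221 = 1.6236 ≈ 1.624

1.624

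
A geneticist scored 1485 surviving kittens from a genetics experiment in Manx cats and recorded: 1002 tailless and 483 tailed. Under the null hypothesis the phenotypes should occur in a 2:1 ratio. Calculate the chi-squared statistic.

0.436

Total ratio parts = 3. Expected numbers out of 1485:
  tailless: 1485 × 2/3 = 990
  tailed: 1485 × 1/3 = 495
χ² = Σ (O − E)² / E
  tailless: (1002 − 990)² / 990 = 0.1455
  tailed: (483 − 495)² / 495 = 0.2909
χ² = 0.1455 + 0.2909 = 0.4364 ≈ 0.436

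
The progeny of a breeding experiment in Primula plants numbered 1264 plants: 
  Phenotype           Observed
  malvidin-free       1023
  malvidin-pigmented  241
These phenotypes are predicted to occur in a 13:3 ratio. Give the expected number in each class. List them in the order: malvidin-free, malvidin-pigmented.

The 13:3 ratio has 16 parts, so with N = 1264 the expected counts are:
  malvidin-free: 1264 × 13/16 = 1027
  malvidin-pigmented: 1264 × 3/16 = 237

1027, 237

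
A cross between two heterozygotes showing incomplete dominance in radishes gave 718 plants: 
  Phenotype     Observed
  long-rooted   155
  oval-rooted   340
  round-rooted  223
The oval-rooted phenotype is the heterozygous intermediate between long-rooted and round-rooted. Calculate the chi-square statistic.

With incomplete dominance, a heterozygote × heterozygote cross gives a 1:2:1 phenotypic ratio.
Under the 1:2:1 hypothesis (Σ ratio = 4, N = 718):
  long-rooted: 718 × 1/4 = 179.5
  oval-rooted: 718 × 2/4 = 359
  round-rooted: 718 × 1/4 = 179.5
χ² = Σ (O − E)² / E
  long-rooted: (155 − 179.5)² / 179.5 = 3.3440
  oval-rooted: (340 − 359)² / 359 = 1.0056
  round-rooted: (223 − 179.5)² / 179.5 = 10.5418
χ² = 3.3440 + 1.0056 + 10.5418 = 14.8914 ≈ 14.891

14.891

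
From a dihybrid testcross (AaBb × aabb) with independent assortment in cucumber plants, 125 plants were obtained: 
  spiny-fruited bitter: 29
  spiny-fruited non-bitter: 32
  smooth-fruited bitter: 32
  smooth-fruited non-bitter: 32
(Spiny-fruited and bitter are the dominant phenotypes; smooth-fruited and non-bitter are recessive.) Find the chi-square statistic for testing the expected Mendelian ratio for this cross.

A dihybrid testcross with independent assortment gives a 1:1:1:1 ratio.
The 1:1:1:1 ratio has 4 parts, so with N = 125 the expected counts are:
  spiny-fruited bitter: 125 × 1/4 = 31.25
  spiny-fruited non-bitter: 125 × 1/4 = 31.25
  smooth-fruited bitter: 125 × 1/4 = 31.25
  smooth-fruited non-bitter: 125 × 1/4 = 31.25
χ² = Σ (O − E)² / E
  spiny-fruited bitter: (29 − 31.25)² / 31.25 = 0.1620
  spiny-fruited non-bitter: (32 − 31.25)² / 31.25 = 0.0180
  smooth-fruited bitter: (32 − 31.25)² / 31.25 = 0.0180
  smooth-fruited non-bitter: (32 − 31.25)² / 31.25 = 0.0180
χ² = 0.1620 + 0.0180 + 0.0180 + 0.0180 = 0.216

0.216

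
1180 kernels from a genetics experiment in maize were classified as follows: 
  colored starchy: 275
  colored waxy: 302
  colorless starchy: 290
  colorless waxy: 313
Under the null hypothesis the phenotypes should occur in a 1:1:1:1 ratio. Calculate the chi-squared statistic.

2.705

Under the 1:1:1:1 hypothesis (Σ ratio = 4, N = 1180):
  colored starchy: 1180 × 1/4 = 295
  colored waxy: 1180 × 1/4 = 295
  colorless starchy: 1180 × 1/4 = 295
  colorless waxy: 1180 × 1/4 = 295
χ² = Σ (O − E)² / E
  colored starchy: (275 − 295)² / 295 = 1.3559
  colored waxy: (302 − 295)² / 295 = 0.1661
  colorless starchy: (290 − 295)² / 295 = 0.0847
  colorless waxy: (313 − 295)² / 295 = 1.0983
χ² = 1.3559 + 0.1661 + 0.0847 + 1.0983 = 2.705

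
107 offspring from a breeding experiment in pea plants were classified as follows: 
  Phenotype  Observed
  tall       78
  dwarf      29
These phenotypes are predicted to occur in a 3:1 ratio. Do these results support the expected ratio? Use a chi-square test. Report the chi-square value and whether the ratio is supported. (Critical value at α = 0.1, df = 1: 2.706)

Expected counts for N = 107 under a 3:1 ratio (total parts = 4):
  tall: 107 × 3/4 = 80.25
  dwarf: 107 × 1/4 = 26.75
χ² = Σ (O − E)² / E
  tall: (78 − 80.25)² / 80.25 = 0.0631
  dwarf: (29 − 26.75)² / 26.75 = 0.1893
χ² = 0.0631 + 0.1893 = 0.2524 ≈ 0.252
Degrees of freedom = 2 − 1 = 1; critical value at α = 0.1 is 2.706.
Since 0.252 < 2.706, we fail to reject the null hypothesis — the data are consistent with the 3:1 ratio.

0.252; consistent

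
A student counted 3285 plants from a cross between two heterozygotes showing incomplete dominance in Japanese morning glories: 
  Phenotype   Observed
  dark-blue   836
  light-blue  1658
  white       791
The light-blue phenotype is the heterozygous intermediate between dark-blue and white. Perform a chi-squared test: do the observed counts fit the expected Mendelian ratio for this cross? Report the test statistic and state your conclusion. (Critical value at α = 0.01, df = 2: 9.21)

1.525; consistent

With incomplete dominance, a heterozygote × heterozygote cross gives a 1:2:1 phenotypic ratio.
Expected counts for N = 3285 under a 1:2:1 ratio (total parts = 4):
  dark-blue: 3285 × 1/4 = 821.25
  light-blue: 3285 × 2/4 = 1642.5
  white: 3285 × 1/4 = 821.25
χ² = Σ (O − E)² / E
  dark-blue: (836 − 821.25)² / 821.25 = 0.2649
  light-blue: (1658 − 1642.5)² / 1642.5 = 0.1463
  white: (791 − 821.25)² / 821.25 = 1.1142
χ² = 0.2649 + 0.1463 + 1.1142 = 1.5254 ≈ 1.525
Degrees of freedom = 3 − 1 = 2; critical value at α = 0.01 is 9.21.
Since 1.525 < 9.21, we fail to reject the null hypothesis — the data are consistent with the 1:2:1 ratio.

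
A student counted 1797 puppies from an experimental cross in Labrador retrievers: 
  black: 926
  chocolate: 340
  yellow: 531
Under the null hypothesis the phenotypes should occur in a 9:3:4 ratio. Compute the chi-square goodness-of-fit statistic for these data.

Total ratio parts = 16. Expected numbers out of 1797:
  black: 1797 × 9/16 = 1010.8125
  chocolate: 1797 × 3/16 = 336.9375
  yellow: 1797 × 4/16 = 449.25
χ² = Σ (O − E)² / E
  black: (926 − 1010.8125)² / 1010.8125 = 7.1162
  chocolate: (340 − 336.9375)² / 336.9375 = 0.0278
  yellow: (531 − 449.25)² / 449.25 = 14.8760
χ² = 7.1162 + 0.0278 + 14.8760 = 22.020

22.020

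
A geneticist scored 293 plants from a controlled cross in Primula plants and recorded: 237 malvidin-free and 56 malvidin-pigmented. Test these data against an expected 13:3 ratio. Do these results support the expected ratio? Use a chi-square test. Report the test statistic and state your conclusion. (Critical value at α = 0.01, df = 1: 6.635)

Total ratio parts = 16. Expected numbers out of 293:
  malvidin-free: 293 × 13/16 = 238.0625
  malvidin-pigmented: 293 × 3/16 = 54.9375
χ² = Σ (O − E)² / E
  malvidin-free: (237 − 238.0625)² / 238.0625 = 0.0047
  malvidin-pigmented: (56 − 54.9375)² / 54.9375 = 0.0205
χ² = 0.0047 + 0.0205 = 0.0252 ≈ 0.025
Degrees of freedom = 2 − 1 = 1; critical value at α = 0.01 is 6.635.
Since 0.025 < 6.635, we fail to reject the null hypothesis — the data are consistent with the 13:3 ratio.

0.025; consistent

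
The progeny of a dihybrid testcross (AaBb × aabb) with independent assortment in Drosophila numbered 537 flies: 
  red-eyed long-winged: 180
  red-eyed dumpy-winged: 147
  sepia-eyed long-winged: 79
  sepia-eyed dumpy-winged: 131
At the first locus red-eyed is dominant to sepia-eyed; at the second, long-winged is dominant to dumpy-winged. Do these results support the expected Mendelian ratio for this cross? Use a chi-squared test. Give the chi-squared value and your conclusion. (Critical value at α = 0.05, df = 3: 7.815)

A dihybrid testcross with independent assortment gives a 1:1:1:1 ratio.
Total ratio parts = 4. Expected numbers out of 537:
  red-eyed long-winged: 537 × 1/4 = 134.25
  red-eyed dumpy-winged: 537 × 1/4 = 134.25
  sepia-eyed long-winged: 537 × 1/4 = 134.25
  sepia-eyed dumpy-winged: 537 × 1/4 = 134.25
χ² = Σ (O − E)² / E
  red-eyed long-winged: (180 − 134.25)² / 134.25 = 15.5908
  red-eyed dumpy-winged: (147 − 134.25)² / 134.25 = 1.2109
  sepia-eyed long-winged: (79 − 134.25)² / 134.25 = 22.7379
  sepia-eyed dumpy-winged: (131 − 134.25)² / 134.25 = 0.0787
χ² = 15.5908 + 1.2109 + 22.7379 + 0.0787 = 39.6183 ≈ 39.618
Degrees of freedom = 4 − 1 = 3; critical value at α = 0.05 is 7.815.
Since 39.618 > 7.815, we reject the null hypothesis — the data do not fit the 1:1:1:1 ratio.

39.618; not consistent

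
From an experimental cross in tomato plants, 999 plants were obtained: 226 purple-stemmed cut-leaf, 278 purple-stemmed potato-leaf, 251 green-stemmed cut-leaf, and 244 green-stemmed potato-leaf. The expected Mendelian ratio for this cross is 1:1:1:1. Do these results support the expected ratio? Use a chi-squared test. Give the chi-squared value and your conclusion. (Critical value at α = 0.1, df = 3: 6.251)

Under the 1:1:1:1 hypothesis (Σ ratio = 4, N = 999):
  purple-stemmed cut-leaf: 999 × 1/4 = 249.75
  purple-stemmed potato-leaf: 999 × 1/4 = 249.75
  green-stemmed cut-leaf: 999 × 1/4 = 249.75
  green-stemmed potato-leaf: 999 × 1/4 = 249.75
χ² = Σ (O − E)² / E
  purple-stemmed cut-leaf: (226 − 249.75)² / 249.75 = 2.2585
  purple-stemmed potato-leaf: (278 − 249.75)² / 249.75 = 3.1954
  green-stemmed cut-leaf: (251 − 249.75)² / 249.75 = 0.0063
  green-stemmed potato-leaf: (244 − 249.75)² / 249.75 = 0.1324
χ² = 2.2585 + 3.1954 + 0.0063 + 0.1324 = 5.5926 ≈ 5.593
Degrees of freedom = 4 − 1 = 3; critical value at α = 0.1 is 6.251.
Since 5.593 < 6.251, we fail to reject the null hypothesis — the data are consistent with the 1:1:1:1 ratio.

5.593; consistent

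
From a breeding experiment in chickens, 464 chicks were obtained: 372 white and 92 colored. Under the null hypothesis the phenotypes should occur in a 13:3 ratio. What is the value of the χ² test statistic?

0.354

Expected counts for N = 464 under a 13:3 ratio (total parts = 16):
  white: 464 × 13/16 = 377
  colored: 464 × 3/16 = 87
χ² = Σ (O − E)² / E
  white: (372 − 377)² / 377 = 0.0663
  colored: (92 − 87)² / 87 = 0.2874
χ² = 0.0663 + 0.2874 = 0.3537 ≈ 0.354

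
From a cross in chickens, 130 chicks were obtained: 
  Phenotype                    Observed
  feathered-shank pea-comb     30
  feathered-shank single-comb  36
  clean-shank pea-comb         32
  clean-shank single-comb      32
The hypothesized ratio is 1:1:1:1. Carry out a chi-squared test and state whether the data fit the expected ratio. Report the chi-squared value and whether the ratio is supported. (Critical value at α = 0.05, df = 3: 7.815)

0.585; consistent

Under the 1:1:1:1 hypothesis (Σ ratio = 4, N = 130):
  feathered-shank pea-comb: 130 × 1/4 = 32.5
  feathered-shank single-comb: 130 × 1/4 = 32.5
  clean-shank pea-comb: 130 × 1/4 = 32.5
  clean-shank single-comb: 130 × 1/4 = 32.5
χ² = Σ (O − E)² / E
  feathered-shank pea-comb: (30 − 32.5)² / 32.5 = 0.1923
  feathered-shank single-comb: (36 − 32.5)² / 32.5 = 0.3769
  clean-shank pea-comb: (32 − 32.5)² / 32.5 = 0.0077
  clean-shank single-comb: (32 − 32.5)² / 32.5 = 0.0077
χ² = 0.1923 + 0.3769 + 0.0077 + 0.0077 = 0.5846 ≈ 0.585
Degrees of freedom = 4 − 1 = 3; critical value at α = 0.05 is 7.815.
Since 0.585 < 7.815, we fail to reject the null hypothesis — the data are consistent with the 1:1:1:1 ratio.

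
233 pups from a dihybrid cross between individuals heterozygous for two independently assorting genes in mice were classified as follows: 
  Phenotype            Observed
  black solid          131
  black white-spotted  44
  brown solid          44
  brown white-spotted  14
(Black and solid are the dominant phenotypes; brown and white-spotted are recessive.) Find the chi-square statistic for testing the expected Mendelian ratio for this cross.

A dihybrid F₂ with independent assortment and complete dominance at both loci gives a 9:3:3:1 phenotypic ratio.
The 9:3:3:1 ratio has 16 parts, so with N = 233 the expected counts are:
  black solid: 233 × 9/16 = 131.0625
  black white-spotted: 233 × 3/16 = 43.6875
  brown solid: 233 × 3/16 = 43.6875
  brown white-spotted: 233 × 1/16 = 14.5625
χ² = Σ (O − E)² / E
  black solid: (131 − 131.0625)² / 131.0625 = 0.0000
  black white-spotted: (44 − 43.6875)² / 43.6875 = 0.0022
  brown solid: (44 − 43.6875)² / 43.6875 = 0.0022
  brown white-spotted: (14 − 14.5625)² / 14.5625 = 0.0217
χ² = 0.0000 + 0.0022 + 0.0022 + 0.0217 = 0.0261 ≈ 0.026

0.026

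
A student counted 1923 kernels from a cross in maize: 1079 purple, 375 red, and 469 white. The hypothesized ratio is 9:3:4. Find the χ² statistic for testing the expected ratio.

Expected counts for N = 1923 under a 9:3:4 ratio (total parts = 16):
  purple: 1923 × 9/16 = 1081.6875
  red: 1923 × 3/16 = 360.5625
  white: 1923 × 4/16 = 480.75
χ² = Σ (O − E)² / E
  purple: (1079 − 1081.6875)² / 1081.6875 = 0.0067
  red: (375 − 360.5625)² / 360.5625 = 0.5781
  white: (469 − 480.75)² / 480.75 = 0.2872
χ² = 0.0067 + 0.5781 + 0.2872 = 0.872

0.872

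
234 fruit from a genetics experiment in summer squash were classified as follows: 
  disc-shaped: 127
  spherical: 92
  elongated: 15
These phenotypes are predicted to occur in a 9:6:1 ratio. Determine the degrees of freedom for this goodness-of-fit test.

A goodness-of-fit test with 3 phenotype classes has df = 3 − 1 = 2.

2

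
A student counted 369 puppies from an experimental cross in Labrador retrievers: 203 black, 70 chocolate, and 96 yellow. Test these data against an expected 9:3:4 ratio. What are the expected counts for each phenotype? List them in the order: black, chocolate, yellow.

207.5625, 69.1875, 92.25

Under the 9:3:4 hypothesis (Σ ratio = 16, N = 369):
  black: 369 × 9/16 = 207.5625
  chocolate: 369 × 3/16 = 69.1875
  yellow: 369 × 4/16 = 92.25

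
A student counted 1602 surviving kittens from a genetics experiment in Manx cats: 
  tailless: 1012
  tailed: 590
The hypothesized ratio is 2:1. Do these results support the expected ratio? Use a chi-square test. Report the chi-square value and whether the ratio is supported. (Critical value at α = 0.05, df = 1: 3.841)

8.809; not consistent

Under the 2:1 hypothesis (Σ ratio = 3, N = 1602):
  tailless: 1602 × 2/3 = 1068
  tailed: 1602 × 1/3 = 534
χ² = Σ (O − E)² / E
  tailless: (1012 − 1068)² / 1068 = 2.9363
  tailed: (590 − 534)² / 534 = 5.8727
χ² = 2.9363 + 5.8727 = 8.809
Degrees of freedom = 2 − 1 = 1; critical value at α = 0.05 is 3.841.
Since 8.809 > 3.841, we reject the null hypothesis — the data do not fit the 2:1 ratio.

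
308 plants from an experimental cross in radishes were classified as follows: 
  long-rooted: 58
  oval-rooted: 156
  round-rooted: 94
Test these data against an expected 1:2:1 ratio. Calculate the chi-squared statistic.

Under the 1:2:1 hypothesis (Σ ratio = 4, N = 308):
  long-rooted: 308 × 1/4 = 77
  oval-rooted: 308 × 2/4 = 154
  round-rooted: 308 × 1/4 = 77
χ² = Σ (O − E)² / E
  long-rooted: (58 − 77)² / 77 = 4.6883
  oval-rooted: (156 − 154)² / 154 = 0.0260
  round-rooted: (94 − 77)² / 77 = 3.7532
χ² = 4.6883 + 0.0260 + 3.7532 = 8.4675 ≈ 8.468

8.468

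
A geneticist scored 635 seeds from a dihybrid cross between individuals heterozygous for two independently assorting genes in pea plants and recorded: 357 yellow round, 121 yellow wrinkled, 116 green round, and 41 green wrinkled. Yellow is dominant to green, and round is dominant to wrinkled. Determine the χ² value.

0.154

A dihybrid F₂ with independent assortment and complete dominance at both loci gives a 9:3:3:1 phenotypic ratio.
Total ratio parts = 16. Expected numbers out of 635:
  yellow round: 635 × 9/16 = 357.1875
  yellow wrinkled: 635 × 3/16 = 119.0625
  green round: 635 × 3/16 = 119.0625
  green wrinkled: 635 × 1/16 = 39.6875
χ² = Σ (O − E)² / E
  yellow round: (357 − 357.1875)² / 357.1875 = 0.0001
  yellow wrinkled: (121 − 119.0625)² / 119.0625 = 0.0315
  green round: (116 − 119.0625)² / 119.0625 = 0.0788
  green wrinkled: (41 − 39.6875)² / 39.6875 = 0.0434
χ² = 0.0001 + 0.0315 + 0.0788 + 0.0434 = 0.1538 ≈ 0.154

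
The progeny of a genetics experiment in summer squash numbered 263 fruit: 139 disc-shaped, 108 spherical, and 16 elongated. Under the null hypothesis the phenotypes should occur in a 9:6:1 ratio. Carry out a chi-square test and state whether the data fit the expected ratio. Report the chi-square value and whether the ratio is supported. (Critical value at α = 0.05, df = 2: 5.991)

1.443; consistent

The 9:6:1 ratio has 16 parts, so with N = 263 the expected counts are:
  disc-shaped: 263 × 9/16 = 147.9375
  spherical: 263 × 6/16 = 98.625
  elongated: 263 × 1/16 = 16.4375
χ² = Σ (O − E)² / E
  disc-shaped: (139 − 147.9375)² / 147.9375 = 0.5400
  spherical: (108 − 98.625)² / 98.625 = 0.8912
  elongated: (16 − 16.4375)² / 16.4375 = 0.0116
χ² = 0.5400 + 0.8912 + 0.0116 = 1.4428 ≈ 1.443
Degrees of freedom = 3 − 1 = 2; critical value at α = 0.05 is 5.991.
Since 1.443 < 5.991, we fail to reject the null hypothesis — the data are consistent with the 9:6:1 ratio.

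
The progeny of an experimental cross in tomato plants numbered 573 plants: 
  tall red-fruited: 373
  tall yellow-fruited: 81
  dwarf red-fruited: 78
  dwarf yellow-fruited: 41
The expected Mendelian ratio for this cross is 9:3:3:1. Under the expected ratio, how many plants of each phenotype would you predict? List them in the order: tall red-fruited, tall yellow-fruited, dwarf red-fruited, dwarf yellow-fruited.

322.3125, 107.4375, 107.4375, 35.8125

Total ratio parts = 16. Expected numbers out of 573:
  tall red-fruited: 573 × 9/16 = 322.3125
  tall yellow-fruited: 573 × 3/16 = 107.4375
  dwarf red-fruited: 573 × 3/16 = 107.4375
  dwarf yellow-fruited: 573 × 1/16 = 35.8125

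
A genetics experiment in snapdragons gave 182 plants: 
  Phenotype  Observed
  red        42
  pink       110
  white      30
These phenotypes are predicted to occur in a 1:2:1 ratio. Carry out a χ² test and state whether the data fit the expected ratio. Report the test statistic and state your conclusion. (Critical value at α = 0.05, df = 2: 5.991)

Total ratio parts = 4. Expected numbers out of 182:
  red: 182 × 1/4 = 45.5
  pink: 182 × 2/4 = 91
  white: 182 × 1/4 = 45.5
χ² = Σ (O − E)² / E
  red: (42 − 45.5)² / 45.5 = 0.2692
  pink: (110 − 91)² / 91 = 3.9670
  white: (30 − 45.5)² / 45.5 = 5.2802
χ² = 0.2692 + 3.9670 + 5.2802 = 9.5164 ≈ 9.516
Degrees of freedom = 3 − 1 = 2; critical value at α = 0.05 is 5.991.
Since 9.516 > 5.991, we reject the null hypothesis — the data do not fit the 1:2:1 ratio.

9.516; not consistent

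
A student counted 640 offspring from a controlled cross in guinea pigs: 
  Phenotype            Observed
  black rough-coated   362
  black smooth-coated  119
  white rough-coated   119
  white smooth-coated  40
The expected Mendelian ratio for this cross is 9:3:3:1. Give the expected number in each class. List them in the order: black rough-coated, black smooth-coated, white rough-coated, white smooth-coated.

360, 120, 120, 40

Expected counts for N = 640 under a 9:3:3:1 ratio (total parts = 16):
  black rough-coated: 640 × 9/16 = 360
  black smooth-coated: 640 × 3/16 = 120
  white rough-coated: 640 × 3/16 = 120
  white smooth-coated: 640 × 1/16 = 40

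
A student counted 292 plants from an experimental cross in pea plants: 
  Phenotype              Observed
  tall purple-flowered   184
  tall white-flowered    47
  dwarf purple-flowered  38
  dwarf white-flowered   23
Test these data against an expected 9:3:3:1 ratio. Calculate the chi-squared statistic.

The 9:3:3:1 ratio has 16 parts, so with N = 292 the expected counts are:
  tall purple-flowered: 292 × 9/16 = 164.25
  tall white-flowered: 292 × 3/16 = 54.75
  dwarf purple-flowered: 292 × 3/16 = 54.75
  dwarf white-flowered: 292 × 1/16 = 18.25
χ² = Σ (O − E)² / E
  tall purple-flowered: (184 − 164.25)² / 164.25 = 2.3748
  tall white-flowered: (47 − 54.75)² / 54.75 = 1.0970
  dwarf purple-flowered: (38 − 54.75)² / 54.75 = 5.1244
  dwarf white-flowered: (23 − 18.25)² / 18.25 = 1.2363
χ² = 2.3748 + 1.0970 + 5.1244 + 1.2363 = 9.8325 ≈ 9.833

9.833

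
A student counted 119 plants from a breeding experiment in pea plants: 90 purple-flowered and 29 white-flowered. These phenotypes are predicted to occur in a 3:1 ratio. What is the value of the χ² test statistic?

Under the 3:1 hypothesis (Σ ratio = 4, N = 119):
  purple-flowered: 119 × 3/4 = 89.25
  white-flowered: 119 × 1/4 = 29.75
χ² = Σ (O − E)² / E
  purple-flowered: (90 − 89.25)² / 89.25 = 0.0063
  white-flowered: (29 − 29.75)² / 29.75 = 0.0189
χ² = 0.0063 + 0.0189 = 0.0252 ≈ 0.025

0.025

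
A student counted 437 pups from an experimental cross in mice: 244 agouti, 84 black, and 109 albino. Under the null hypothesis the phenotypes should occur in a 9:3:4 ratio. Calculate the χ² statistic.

The 9:3:4 ratio has 16 parts, so with N = 437 the expected counts are:
  agouti: 437 × 9/16 = 245.8125
  black: 437 × 3/16 = 81.9375
  albino: 437 × 4/16 = 109.25
χ² = Σ (O − E)² / E
  agouti: (244 − 245.8125)² / 245.8125 = 0.0134
  black: (84 − 81.9375)² / 81.9375 = 0.0519
  albino: (109 − 109.25)² / 109.25 = 0.0006
χ² = 0.0134 + 0.0519 + 0.0006 = 0.0659 ≈ 0.066

0.066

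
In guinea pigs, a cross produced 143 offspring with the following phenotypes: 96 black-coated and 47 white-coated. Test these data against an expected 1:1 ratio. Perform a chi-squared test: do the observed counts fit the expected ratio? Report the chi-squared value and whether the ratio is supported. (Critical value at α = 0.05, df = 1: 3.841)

Total ratio parts = 2. Expected numbers out of 143:
  black-coated: 143 × 1/2 = 71.5
  white-coated: 143 × 1/2 = 71.5
χ² = Σ (O − E)² / E
  black-coated: (96 − 71.5)² / 71.5 = 8.3951
  white-coated: (47 − 71.5)² / 71.5 = 8.3951
χ² = 8.3951 + 8.3951 = 16.7902 ≈ 16.790
Degrees of freedom = 2 − 1 = 1; critical value at α = 0.05 is 3.841.
Since 16.790 > 3.841, we reject the null hypothesis — the data do not fit the 1:1 ratio.

16.790; not consistent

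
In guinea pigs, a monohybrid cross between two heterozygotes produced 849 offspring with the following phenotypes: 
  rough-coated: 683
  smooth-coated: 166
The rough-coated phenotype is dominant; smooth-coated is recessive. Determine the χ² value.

For a monohybrid cross between heterozygotes with complete dominance, the expected phenotypic ratio is 3:1.
Under the 3:1 hypothesis (Σ ratio = 4, N = 849):
  rough-coated: 849 × 3/4 = 636.75
  smooth-coated: 849 × 1/4 = 212.25
χ² = Σ (O − E)² / E
  rough-coated: (683 − 636.75)² / 636.75 = 3.3593
  smooth-coated: (166 − 212.25)² / 212.25 = 10.0780
χ² = 3.3593 + 10.0780 = 13.4373 ≈ 13.437

13.437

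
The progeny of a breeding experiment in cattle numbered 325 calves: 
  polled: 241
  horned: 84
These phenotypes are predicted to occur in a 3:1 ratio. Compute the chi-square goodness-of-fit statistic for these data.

0.124

Under the 3:1 hypothesis (Σ ratio = 4, N = 325):
  polled: 325 × 3/4 = 243.75
  horned: 325 × 1/4 = 81.25
χ² = Σ (O − E)² / E
  polled: (241 − 243.75)² / 243.75 = 0.0310
  horned: (84 − 81.25)² / 81.25 = 0.0931
χ² = 0.0310 + 0.0931 = 0.1241 ≈ 0.124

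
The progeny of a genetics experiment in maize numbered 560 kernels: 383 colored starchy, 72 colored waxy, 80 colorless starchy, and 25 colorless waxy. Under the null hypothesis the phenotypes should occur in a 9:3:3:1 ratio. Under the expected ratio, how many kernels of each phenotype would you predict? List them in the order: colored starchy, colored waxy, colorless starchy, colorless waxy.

315, 105, 105, 35

The 9:3:3:1 ratio has 16 parts, so with N = 560 the expected counts are:
  colored starchy: 560 × 9/16 = 315
  colored waxy: 560 × 3/16 = 105
  colorless starchy: 560 × 3/16 = 105
  colorless waxy: 560 × 1/16 = 35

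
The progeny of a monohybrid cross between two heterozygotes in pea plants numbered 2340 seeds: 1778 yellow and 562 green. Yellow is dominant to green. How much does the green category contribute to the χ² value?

0.904

For a monohybrid cross between heterozygotes with complete dominance, the expected phenotypic ratio is 3:1.
Under the 3:1 hypothesis (Σ ratio = 4, N = 2340):
  yellow: 2340 × 3/4 = 1755
  green: 2340 × 1/4 = 585
Contribution of green: (562 − 585)² / 585 = 0.9043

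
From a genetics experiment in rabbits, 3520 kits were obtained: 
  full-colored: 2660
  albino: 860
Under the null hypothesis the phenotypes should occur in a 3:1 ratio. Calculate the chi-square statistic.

0.606

The 3:1 ratio has 4 parts, so with N = 3520 the expected counts are:
  full-colored: 3520 × 3/4 = 2640
  albino: 3520 × 1/4 = 880
χ² = Σ (O − E)² / E
  full-colored: (2660 − 2640)² / 2640 = 0.1515
  albino: (860 − 880)² / 880 = 0.4545
χ² = 0.1515 + 0.4545 = 0.606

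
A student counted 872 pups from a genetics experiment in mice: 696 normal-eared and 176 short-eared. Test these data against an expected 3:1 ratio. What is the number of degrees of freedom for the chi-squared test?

A goodness-of-fit test with 2 phenotype classes has df = 2 − 1 = 1.

1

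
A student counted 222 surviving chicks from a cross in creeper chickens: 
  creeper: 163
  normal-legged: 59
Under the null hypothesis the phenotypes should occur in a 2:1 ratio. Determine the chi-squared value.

4.561

Total ratio parts = 3. Expected numbers out of 222:
  creeper: 222 × 2/3 = 148
  normal-legged: 222 × 1/3 = 74
χ² = Σ (O − E)² / E
  creeper: (163 − 148)² / 148 = 1.5203
  normal-legged: (59 − 74)² / 74 = 3.0405
χ² = 1.5203 + 3.0405 = 4.5608 ≈ 4.561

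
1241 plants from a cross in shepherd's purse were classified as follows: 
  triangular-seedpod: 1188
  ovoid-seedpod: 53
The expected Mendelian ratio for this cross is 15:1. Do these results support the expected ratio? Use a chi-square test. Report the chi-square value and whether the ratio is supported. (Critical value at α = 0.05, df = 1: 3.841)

8.297; not consistent

Expected counts for N = 1241 under a 15:1 ratio (total parts = 16):
  triangular-seedpod: 1241 × 15/16 = 1163.4375
  ovoid-seedpod: 1241 × 1/16 = 77.5625
χ² = Σ (O − E)² / E
  triangular-seedpod: (1188 − 1163.4375)² / 1163.4375 = 0.5186
  ovoid-seedpod: (53 − 77.5625)² / 77.5625 = 7.7785
χ² = 0.5186 + 7.7785 = 8.2971 ≈ 8.297
Degrees of freedom = 2 − 1 = 1; critical value at α = 0.05 is 3.841.
Since 8.297 > 3.841, we reject the null hypothesis — the data do not fit the 15:1 ratio.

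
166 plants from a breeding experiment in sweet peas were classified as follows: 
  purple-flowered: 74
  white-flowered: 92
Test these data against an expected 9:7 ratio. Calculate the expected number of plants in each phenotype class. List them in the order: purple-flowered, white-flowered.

Expected counts for N = 166 under a 9:7 ratio (total parts = 16):
  purple-flowered: 166 × 9/16 = 93.375
  white-flowered: 166 × 7/16 = 72.625

93.375, 72.625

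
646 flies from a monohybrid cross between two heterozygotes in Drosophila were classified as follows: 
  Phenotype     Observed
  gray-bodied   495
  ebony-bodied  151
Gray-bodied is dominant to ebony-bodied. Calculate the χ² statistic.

0.910

For a monohybrid cross between heterozygotes with complete dominance, the expected phenotypic ratio is 3:1.
Expected counts for N = 646 under a 3:1 ratio (total parts = 4):
  gray-bodied: 646 × 3/4 = 484.5
  ebony-bodied: 646 × 1/4 = 161.5
χ² = Σ (O − E)² / E
  gray-bodied: (495 − 484.5)² / 484.5 = 0.2276
  ebony-bodied: (151 − 161.5)² / 161.5 = 0.6827
χ² = 0.2276 + 0.6827 = 0.9103 ≈ 0.910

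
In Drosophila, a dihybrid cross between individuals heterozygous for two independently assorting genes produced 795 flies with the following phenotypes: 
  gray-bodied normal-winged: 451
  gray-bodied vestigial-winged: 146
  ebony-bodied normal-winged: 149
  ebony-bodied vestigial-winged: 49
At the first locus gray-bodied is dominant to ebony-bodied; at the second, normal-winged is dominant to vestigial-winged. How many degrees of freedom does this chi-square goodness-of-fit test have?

3

A dihybrid F₂ with independent assortment and complete dominance at both loci gives a 9:3:3:1 phenotypic ratio.
A goodness-of-fit test with 4 phenotype classes has df = 4 − 1 = 3.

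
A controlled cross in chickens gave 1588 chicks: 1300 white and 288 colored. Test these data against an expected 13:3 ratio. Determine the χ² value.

Under the 13:3 hypothesis (Σ ratio = 16, N = 1588):
  white: 1588 × 13/16 = 1290.25
  colored: 1588 × 3/16 = 297.75
χ² = Σ (O − E)² / E
  white: (1300 − 1290.25)² / 1290.25 = 0.0737
  colored: (288 − 297.75)² / 297.75 = 0.3193
χ² = 0.0737 + 0.3193 = 0.393

0.393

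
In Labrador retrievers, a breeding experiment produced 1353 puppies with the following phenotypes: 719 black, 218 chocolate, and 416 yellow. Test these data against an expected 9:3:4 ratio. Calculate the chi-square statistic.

25.217

Expected counts for N = 1353 under a 9:3:4 ratio (total parts = 16):
  black: 1353 × 9/16 = 761.0625
  chocolate: 1353 × 3/16 = 253.6875
  yellow: 1353 × 4/16 = 338.25
χ² = Σ (O − E)² / E
  black: (719 − 761.0625)² / 761.0625 = 2.3247
  chocolate: (218 − 253.6875)² / 253.6875 = 5.0203
  yellow: (416 − 338.25)² / 338.25 = 17.8716
χ² = 2.3247 + 5.0203 + 17.8716 = 25.2166 ≈ 25.217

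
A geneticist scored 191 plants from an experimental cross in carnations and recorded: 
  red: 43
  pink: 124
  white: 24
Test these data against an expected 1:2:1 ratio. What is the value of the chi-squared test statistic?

Total ratio parts = 4. Expected numbers out of 191:
  red: 191 × 1/4 = 47.75
  pink: 191 × 2/4 = 95.5
  white: 191 × 1/4 = 47.75
χ² = Σ (O − E)² / E
  red: (43 − 47.75)² / 47.75 = 0.4725
  pink: (124 − 95.5)² / 95.5 = 8.5052
  white: (24 − 47.75)² / 47.75 = 11.8128
χ² = 0.4725 + 8.5052 + 11.8128 = 20.7905 ≈ 20.791

20.791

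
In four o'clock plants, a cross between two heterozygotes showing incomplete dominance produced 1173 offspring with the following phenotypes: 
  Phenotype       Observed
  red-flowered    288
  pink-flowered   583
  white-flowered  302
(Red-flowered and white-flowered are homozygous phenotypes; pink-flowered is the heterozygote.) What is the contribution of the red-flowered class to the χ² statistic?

With incomplete dominance, a heterozygote × heterozygote cross gives a 1:2:1 phenotypic ratio.
Expected counts for N = 1173 under a 1:2:1 ratio (total parts = 4):
  red-flowered: 1173 × 1/4 = 293.25
  pink-flowered: 1173 × 2/4 = 586.5
  white-flowered: 1173 × 1/4 = 293.25
Contribution of red-flowered: (288 − 293.25)² / 293.25 = 0.0940

0.094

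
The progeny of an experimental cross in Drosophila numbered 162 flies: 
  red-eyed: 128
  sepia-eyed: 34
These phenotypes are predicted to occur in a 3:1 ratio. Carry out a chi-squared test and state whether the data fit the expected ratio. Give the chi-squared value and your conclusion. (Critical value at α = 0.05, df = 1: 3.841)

1.391; consistent

The 3:1 ratio has 4 parts, so with N = 162 the expected counts are:
  red-eyed: 162 × 3/4 = 121.5
  sepia-eyed: 162 × 1/4 = 40.5
χ² = Σ (O − E)² / E
  red-eyed: (128 − 121.5)² / 121.5 = 0.3477
  sepia-eyed: (34 − 40.5)² / 40.5 = 1.0432
χ² = 0.3477 + 1.0432 = 1.3909 ≈ 1.391
Degrees of freedom = 2 − 1 = 1; critical value at α = 0.05 is 3.841.
Since 1.391 < 3.841, we fail to reject the null hypothesis — the data are consistent with the 3:1 ratio.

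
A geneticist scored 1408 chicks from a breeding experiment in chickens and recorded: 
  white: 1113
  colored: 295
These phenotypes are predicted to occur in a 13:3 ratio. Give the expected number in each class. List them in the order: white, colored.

Under the 13:3 hypothesis (Σ ratio = 16, N = 1408):
  white: 1408 × 13/16 = 1144
  colored: 1408 × 3/16 = 264

1144, 264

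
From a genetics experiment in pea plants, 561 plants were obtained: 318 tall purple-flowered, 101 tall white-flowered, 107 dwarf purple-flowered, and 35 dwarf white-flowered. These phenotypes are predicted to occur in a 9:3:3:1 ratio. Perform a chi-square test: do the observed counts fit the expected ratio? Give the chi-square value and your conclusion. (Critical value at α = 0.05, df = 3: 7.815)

Under the 9:3:3:1 hypothesis (Σ ratio = 16, N = 561):
  tall purple-flowered: 561 × 9/16 = 315.5625
  tall white-flowered: 561 × 3/16 = 105.1875
  dwarf purple-flowered: 561 × 3/16 = 105.1875
  dwarf white-flowered: 561 × 1/16 = 35.0625
χ² = Σ (O − E)² / E
  tall purple-flowered: (318 − 315.5625)² / 315.5625 = 0.0188
  tall white-flowered: (101 − 105.1875)² / 105.1875 = 0.1667
  dwarf purple-flowered: (107 − 105.1875)² / 105.1875 = 0.0312
  dwarf white-flowered: (35 − 35.0625)² / 35.0625 = 0.0001
χ² = 0.0188 + 0.1667 + 0.0312 + 0.0001 = 0.2168 ≈ 0.217
Degrees of freedom = 4 − 1 = 3; critical value at α = 0.05 is 7.815.
Since 0.217 < 7.815, we fail to reject the null hypothesis — the data are consistent with the 9:3:3:1 ratio.

0.217; consistent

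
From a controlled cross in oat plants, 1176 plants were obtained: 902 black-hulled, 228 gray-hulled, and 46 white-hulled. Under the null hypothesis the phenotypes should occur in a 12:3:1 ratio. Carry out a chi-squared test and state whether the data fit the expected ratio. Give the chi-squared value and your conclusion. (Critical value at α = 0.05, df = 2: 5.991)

The 12:3:1 ratio has 16 parts, so with N = 1176 the expected counts are:
  black-hulled: 1176 × 12/16 = 882
  gray-hulled: 1176 × 3/16 = 220.5
  white-hulled: 1176 × 1/16 = 73.5
χ² = Σ (O − E)² / E
  black-hulled: (902 − 882)² / 882 = 0.4535
  gray-hulled: (228 − 220.5)² / 220.5 = 0.2551
  white-hulled: (46 − 73.5)² / 73.5 = 10.2891
χ² = 0.4535 + 0.2551 + 10.2891 = 10.9977 ≈ 10.998
Degrees of freedom = 3 − 1 = 2; critical value at α = 0.05 is 5.991.
Since 10.998 > 5.991, we reject the null hypothesis — the data do not fit the 12:3:1 ratio.

10.998; not consistent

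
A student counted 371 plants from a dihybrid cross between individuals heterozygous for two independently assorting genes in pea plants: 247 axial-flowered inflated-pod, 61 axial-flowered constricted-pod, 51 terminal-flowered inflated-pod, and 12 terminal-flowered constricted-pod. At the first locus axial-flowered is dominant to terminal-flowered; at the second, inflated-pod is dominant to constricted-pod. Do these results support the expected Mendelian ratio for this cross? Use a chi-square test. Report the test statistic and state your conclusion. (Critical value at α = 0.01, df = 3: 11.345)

18.439; not consistent

A dihybrid F₂ with independent assortment and complete dominance at both loci gives a 9:3:3:1 phenotypic ratio.
Under the 9:3:3:1 hypothesis (Σ ratio = 16, N = 371):
  axial-flowered inflated-pod: 371 × 9/16 = 208.6875
  axial-flowered constricted-pod: 371 × 3/16 = 69.5625
  terminal-flowered inflated-pod: 371 × 3/16 = 69.5625
  terminal-flowered constricted-pod: 371 × 1/16 = 23.1875
χ² = Σ (O − E)² / E
  axial-flowered inflated-pod: (247 − 208.6875)² / 208.6875 = 7.0337
  axial-flowered constricted-pod: (61 − 69.5625)² / 69.5625 = 1.0540
  terminal-flowered inflated-pod: (51 − 69.5625)² / 69.5625 = 4.9533
  terminal-flowered constricted-pod: (12 − 23.1875)² / 23.1875 = 5.3977
χ² = 7.0337 + 1.0540 + 4.9533 + 5.3977 = 18.4387 ≈ 18.439
Degrees of freedom = 4 − 1 = 3; critical value at α = 0.01 is 11.345.
Since 18.439 > 11.345, we reject the null hypothesis — the data do not fit the 9:3:3:1 ratio.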